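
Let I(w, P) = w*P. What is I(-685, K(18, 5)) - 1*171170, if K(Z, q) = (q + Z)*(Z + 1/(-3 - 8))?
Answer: -4986605/11 ≈ -4.5333e+5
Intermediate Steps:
K(Z, q) = (-1/11 + Z)*(Z + q) (K(Z, q) = (Z + q)*(Z + 1/(-11)) = (Z + q)*(Z - 1/11) = (Z + q)*(-1/11 + Z) = (-1/11 + Z)*(Z + q))
I(w, P) = P*w
I(-685, K(18, 5)) - 1*171170 = (18² - 1/11*18 - 1/11*5 + 18*5)*(-685) - 1*171170 = (324 - 18/11 - 5/11 + 90)*(-685) - 171170 = (4531/11)*(-685) - 171170 = -3103735/11 - 171170 = -4986605/11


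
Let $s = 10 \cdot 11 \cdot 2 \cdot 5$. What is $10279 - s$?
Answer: $9179$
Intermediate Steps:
$s = 1100$ ($s = 110 \cdot 2 \cdot 5 = 220 \cdot 5 = 1100$)
$10279 - s = 10279 - 1100 = 9179$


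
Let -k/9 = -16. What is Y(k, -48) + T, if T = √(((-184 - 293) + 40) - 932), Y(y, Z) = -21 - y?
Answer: -165 + 37*I ≈ -165.0 + 37.0*I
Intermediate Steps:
k = 144 (k = -9*(-16) = 144)
T = 37*I (T = √((-477 + 40) - 932) = √(-437 - 932) = √(-1369) = 37*I ≈ 37.0*I)
Y(k, -48) + T = (-21 - 1*144) + 37*I = (-21 - 144) + 37*I = -165 + 37*I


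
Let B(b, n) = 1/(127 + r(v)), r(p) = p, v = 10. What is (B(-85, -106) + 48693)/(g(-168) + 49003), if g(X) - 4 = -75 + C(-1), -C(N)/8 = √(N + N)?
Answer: 40802816743/41003085378 + 3335471*I*√2/20501542689 ≈ 0.99512 + 0.00023008*I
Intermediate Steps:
C(N) = -8*√2*√N (C(N) = -8*√(N + N) = -8*√2*√N)
g(X) = -71 - 8*I*√2 (g(X) = 4 + (-75 - 8*√2*√(-1)) = 4 + (-75 - 8*√2*I) = 4 + (-75 - 8*I*√2) = -71 - 8*I*√2)
B(b, n) = 1/137 (B(b, n) = 1/(127 + 10) = 1/137)
(B(-85, -106) + 48693)/(g(-168) + 49003) = (1/137 + 48693)/((-71 - 8*I*√2) + 49003) = 6670942/(137*(48932 - 8*I*√2))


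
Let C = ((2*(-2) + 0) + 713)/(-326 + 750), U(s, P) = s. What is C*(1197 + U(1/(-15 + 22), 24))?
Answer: 1485355/742 ≈ 2001.8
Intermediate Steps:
C = 709/424 (C = ((-4 + 0) + 713)/424 = (-4 + 713)*(1/424) = 709*(1/424) = 709/424 ≈ 1.6722)
C*(1197 + U(1/(-15 + 22), 24)) = 709*(1197 + 1/(-15 + 22))/424 = 709*(1197 + 1/7)/424 = 709*(1197 + ⅐)/424 = (709/424)*(8380/7) = 1485355/742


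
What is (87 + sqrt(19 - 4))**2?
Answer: (87 + sqrt(15))**2 ≈ 8257.9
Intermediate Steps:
(87 + sqrt(19 - 4))**2 = (87 + sqrt(15))**2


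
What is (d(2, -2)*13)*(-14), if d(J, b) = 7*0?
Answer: 0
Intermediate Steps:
d(J, b) = 0
(d(2, -2)*13)*(-14) = (0*13)*(-14) = 0*(-14) = 0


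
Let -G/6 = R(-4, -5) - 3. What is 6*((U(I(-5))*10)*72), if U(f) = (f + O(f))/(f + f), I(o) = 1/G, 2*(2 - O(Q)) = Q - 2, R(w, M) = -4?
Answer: 273240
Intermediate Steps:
O(Q) = 3 - Q/2 (O(Q) = 2 - (Q - 2)/2 = 2 - (-2 + Q)/2 = 2 + (1 - Q/2) = 3 - Q/2)
G = 42 (G = -6*(-4 - 3) = -6*(-7) = 42)
I(o) = 1/42
U(f) = (3 + f/2)/(2*f) (U(f) = (f + (3 - f/2))/(f + f) = (3 + f/2)/((2*f)) = (3 + f/2)*(1/(2*f)) = (3 + f/2)/(2*f))
6*((U(I(-5))*10)*72) = 6*((((6 + 1/42)/(4*(1/42)))*10)*72) = 6*((((¼)*42*(253/42))*10)*72) = 6*(((253/4)*10)*72) = 6*((1265/2)*72) = 6*45540 = 273240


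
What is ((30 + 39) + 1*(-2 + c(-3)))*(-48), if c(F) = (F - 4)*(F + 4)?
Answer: -2880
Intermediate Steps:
c(F) = (-4 + F)*(4 + F)
((30 + 39) + 1*(-2 + c(-3)))*(-48) = ((30 + 39) + 1*(-2 + (-16 + (-3)²)))*(-48) = (69 + 1*(-2 + (-16 + 9)))*(-48) = (69 + 1*(-2 - 7))*(-48) = (69 + 1*(-9))*(-48) = (69 - 9)*(-48) = 60*(-48) = -2880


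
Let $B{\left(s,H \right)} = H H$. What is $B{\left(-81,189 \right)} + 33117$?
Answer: $68838$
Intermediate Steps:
$B{\left(s,H \right)} = H^{2}$
$B{\left(-81,189 \right)} + 33117 = 189^{2} + 33117 = 35721 + 33117 = 68838$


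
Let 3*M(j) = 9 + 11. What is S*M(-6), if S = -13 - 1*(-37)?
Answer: 160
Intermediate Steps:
M(j) = 20/3 (M(j) = (9 + 11)/3 = (⅓)*20 = 20/3)
S = 24 (S = -13 + 37 = 24)
S*M(-6) = 24*(20/3) = 160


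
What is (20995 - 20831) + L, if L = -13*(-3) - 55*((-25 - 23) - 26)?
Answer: 4273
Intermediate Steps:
L = 4109 (L = 39 - 55*(-48 - 26) = 39 - 55*(-74) = 39 + 4070 = 4109)
(20995 - 20831) + L = (20995 - 20831) + 4109 = 164 + 4109 = 4273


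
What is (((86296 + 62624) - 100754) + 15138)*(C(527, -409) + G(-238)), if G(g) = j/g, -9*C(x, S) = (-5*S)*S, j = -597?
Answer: 6300956138476/1071 ≈ 5.8832e+9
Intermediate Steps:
C(x, S) = 5*S²/9 (C(x, S) = -(-5*S)*S/9 = -(-5)*S²/9 = 5*S²/9)
G(g) = -597/g
(((86296 + 62624) - 100754) + 15138)*(C(527, -409) + G(-238)) = (((86296 + 62624) - 100754) + 15138)*((5/9)*(-409)² - 597/(-238)) = ((148920 - 100754) + 15138)*((5/9)*167281 - 597*(-1/238)) = (48166 + 15138)*(836405/9 + 597/238) = 63304*(199069763/2142) = 6300956138476/1071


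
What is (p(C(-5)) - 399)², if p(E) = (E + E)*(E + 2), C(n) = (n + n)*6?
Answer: 43046721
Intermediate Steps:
C(n) = 12*n (C(n) = (2*n)*6 = 12*n)
p(E) = 2*E*(2 + E) (p(E) = (2*E)*(2 + E) = 2*E*(2 + E))
(p(C(-5)) - 399)² = (2*(12*(-5))*(2 + 12*(-5)) - 399)² = (2*(-60)*(2 - 60) - 399)² = (2*(-60)*(-58) - 399)² = (6960 - 399)² = 6561² = 43046721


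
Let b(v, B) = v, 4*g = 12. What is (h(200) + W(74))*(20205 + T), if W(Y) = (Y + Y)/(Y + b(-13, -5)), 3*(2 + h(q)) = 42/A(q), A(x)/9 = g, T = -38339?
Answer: -28216504/1647 ≈ -17132.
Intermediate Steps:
g = 3 (g = (¼)*12 = 3)
A(x) = 27 (A(x) = 9*3 = 27)
h(q) = -40/27 (h(q) = -2 + (42/27)/3 = -2 + (42*(1/27))/3 = -2 + (⅓)*(14/9) = -2 + 14/27 = -40/27)
W(Y) = 2*Y/(-13 + Y) (W(Y) = (Y + Y)/(Y - 13) = (2*Y)/(-13 + Y) = 2*Y/(-13 + Y))
(h(200) + W(74))*(20205 + T) = (-40/27 + 2*74/(-13 + 74))*(20205 - 38339) = (-40/27 + 2*74/61)*(-18134) = (-40/27 + 2*74*(1/61))*(-18134) = (-40/27 + 148/61)*(-18134) = (1556/1647)*(-18134) = -28216504/1647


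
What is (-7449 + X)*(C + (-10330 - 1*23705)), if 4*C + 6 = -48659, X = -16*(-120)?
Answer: 1021786845/4 ≈ 2.5545e+8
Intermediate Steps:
X = 1920
C = -48665/4 (C = -3/2 + (1/4)*(-48659) = -3/2 - 48659/4 = -48665/4 ≈ -12166.)
(-7449 + X)*(C + (-10330 - 1*23705)) = (-7449 + 1920)*(-48665/4 + (-10330 - 1*23705)) = -5529*(-48665/4 + (-10330 - 23705)) = -5529*(-48665/4 - 34035) = -5529*(-184805/4) = 1021786845/4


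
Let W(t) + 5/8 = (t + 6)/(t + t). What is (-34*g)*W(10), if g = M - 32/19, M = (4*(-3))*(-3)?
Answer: -19397/95 ≈ -204.18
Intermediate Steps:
M = 36 (M = -12*(-3) = 36)
W(t) = -5/8 + (6 + t)/(2*t) (W(t) = -5/8 + (t + 6)/(t + t) = -5/8 + (6 + t)/((2*t)) = -5/8 + (6 + t)*(1/(2*t)) = -5/8 + (6 + t)/(2*t))
g = 652/19 (g = 36 - 32/19 = 652/19 ≈ 34.316)
(-34*g)*W(10) = (-34*652/19)*((⅛)*(24 - 1*10)/10) = -2771*(24 - 10)/(19*10) = -2771*14/(19*10) = -22168/19*7/40 = -19397/95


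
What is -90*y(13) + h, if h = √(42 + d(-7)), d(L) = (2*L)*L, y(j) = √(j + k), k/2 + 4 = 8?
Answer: -90*√21 + 2*√35 ≈ -400.60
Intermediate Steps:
k = 8 (k = -8 + 2*8 = -8 + 16 = 8)
y(j) = √(8 + j) (y(j) = √(j + 8) = √(8 + j))
d(L) = 2*L²
h = 2*√35 (h = √(42 + 2*(-7)²) = √(42 + 2*49) = √(42 + 98) = √140 = 2*√35 ≈ 11.832)
-90*y(13) + h = -90*√(8 + 13) + 2*√35 = -90*√21 + 2*√35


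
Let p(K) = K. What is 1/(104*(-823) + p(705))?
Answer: -1/84887 ≈ -1.1780e-5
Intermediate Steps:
1/(104*(-823) + p(705)) = 1/(104*(-823) + 705) = 1/(-85592 + 705) = 1/(-84887) = -1/84887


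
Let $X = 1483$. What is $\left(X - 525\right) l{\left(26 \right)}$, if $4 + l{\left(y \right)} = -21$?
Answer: $-23950$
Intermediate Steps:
$l{\left(y \right)} = -25$ ($l{\left(y \right)} = -4 - 21 = -25$)
$\left(X - 525\right) l{\left(26 \right)} = \left(1483 - 525\right) \left(-25\right) = 958 \left(-25\right) = -23950$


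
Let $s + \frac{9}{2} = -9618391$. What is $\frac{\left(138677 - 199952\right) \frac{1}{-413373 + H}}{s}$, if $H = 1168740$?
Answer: $\frac{40850}{4843612369099} \approx 8.4338 \cdot 10^{-9}$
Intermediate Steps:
$s = - \frac{19236791}{2}$ ($s = - \frac{9}{2} - 9618391 = - \frac{19236791}{2} \approx -9.6184 \cdot 10^{6}$)
$\frac{\left(138677 - 199952\right) \frac{1}{-413373 + H}}{s} = \frac{\left(138677 - 199952\right) \frac{1}{-413373 + 1168740}}{- \frac{19236791}{2}} = - \frac{61275}{755367} \left(- \frac{2}{19236791}\right) = \left(-61275\right) \frac{1}{755367} \left(- \frac{2}{19236791}\right) = \left(- \frac{20425}{251789}\right) \left(- \frac{2}{19236791}\right) = \frac{40850}{4843612369099}$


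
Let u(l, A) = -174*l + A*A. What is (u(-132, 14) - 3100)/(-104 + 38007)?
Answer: 20064/37903 ≈ 0.52935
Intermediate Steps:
u(l, A) = A² - 174*l (u(l, A) = -174*l + A² = A² - 174*l)
(u(-132, 14) - 3100)/(-104 + 38007) = ((14² - 174*(-132)) - 3100)/(-104 + 38007) = ((196 + 22968) - 3100)/37903 = (23164 - 3100)*(1/37903) = 20064*(1/37903) = 20064/37903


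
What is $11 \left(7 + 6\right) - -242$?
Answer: $385$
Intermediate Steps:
$11 \left(7 + 6\right) - -242 = 11 \cdot 13 + 242 = 143 + 242 = 385$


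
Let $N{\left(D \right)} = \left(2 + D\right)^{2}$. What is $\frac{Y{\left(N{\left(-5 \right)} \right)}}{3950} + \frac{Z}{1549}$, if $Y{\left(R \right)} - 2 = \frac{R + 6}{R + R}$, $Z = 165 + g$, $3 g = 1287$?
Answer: $\frac{14104133}{36711300} \approx 0.38419$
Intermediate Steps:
$g = 429$ ($g = \frac{1}{3} \cdot 1287 = 429$)
$Z = 594$ ($Z = 165 + 429 = 594$)
$Y{\left(R \right)} = 2 + \frac{6 + R}{2 R}$ ($Y{\left(R \right)} = 2 + \frac{R + 6}{R + R} = 2 + \frac{6 + R}{2 R}$)
$\frac{Y{\left(N{\left(-5 \right)} \right)}}{3950} + \frac{Z}{1549} = \frac{\frac{5}{2} + \frac{3}{\left(2 - 5\right)^{2}}}{3950} + \frac{594}{1549} = \left(\frac{5}{2} + \frac{3}{\left(-3\right)^{2}}\right) \frac{1}{3950} + 594 \cdot \frac{1}{1549} = \left(\frac{5}{2} + \frac{3}{9}\right) \frac{1}{3950} + \frac{594}{1549} = \left(\frac{5}{2} + 3 \cdot \frac{1}{9}\right) \frac{1}{3950} + \frac{594}{1549} = \left(\frac{5}{2} + \frac{1}{3}\right) \frac{1}{3950} + \frac{594}{1549} = \frac{17}{6} \cdot \frac{1}{3950} + \frac{594}{1549} = \frac{17}{23700} + \frac{594}{1549} = \frac{14104133}{36711300}$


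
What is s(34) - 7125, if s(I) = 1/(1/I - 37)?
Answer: -8956159/1257 ≈ -7125.0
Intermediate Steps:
s(I) = 1/(-37 + 1/I)
s(34) - 7125 = -1*34/(-1 + 37*34) - 7125 = -1*34/(-1 + 1258) - 7125 = -1*34/1257 - 7125 = -1*34*1/1257 - 7125 = -34/1257 - 7125 = -8956159/1257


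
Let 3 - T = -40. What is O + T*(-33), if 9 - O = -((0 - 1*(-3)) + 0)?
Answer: -1407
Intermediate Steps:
T = 43 (T = 3 - 1*(-40) = 3 + 40 = 43)
O = 12 (O = 9 - (-1)*((0 - 1*(-3)) + 0) = 9 - (-1)*((0 + 3) + 0) = 9 - (-1)*(3 + 0) = 9 - (-1)*3 = 9 - 1*(-3) = 9 + 3 = 12)
O + T*(-33) = 12 + 43*(-33) = 12 - 1419 = -1407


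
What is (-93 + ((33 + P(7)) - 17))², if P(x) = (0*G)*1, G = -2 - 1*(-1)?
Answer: 5929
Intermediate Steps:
G = -1 (G = -2 + 1 = -1)
P(x) = 0 (P(x) = (0*(-1))*1 = 0*1 = 0)
(-93 + ((33 + P(7)) - 17))² = (-93 + ((33 + 0) - 17))² = (-93 + (33 - 17))² = (-93 + 16)² = (-77)² = 5929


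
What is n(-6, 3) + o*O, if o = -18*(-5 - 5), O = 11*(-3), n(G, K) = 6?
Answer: -5934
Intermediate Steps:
O = -33
o = 180 (o = -18*(-10) = -9*(-20) = 180)
n(-6, 3) + o*O = 6 + 180*(-33) = 6 - 5940 = -5934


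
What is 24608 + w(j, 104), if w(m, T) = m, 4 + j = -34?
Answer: 24570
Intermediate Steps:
j = -38 (j = -4 - 34 = -38)
24608 + w(j, 104) = 24608 - 38 = 24570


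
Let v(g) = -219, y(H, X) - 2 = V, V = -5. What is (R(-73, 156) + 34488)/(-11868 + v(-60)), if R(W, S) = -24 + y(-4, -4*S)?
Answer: -3829/1343 ≈ -2.8511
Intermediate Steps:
y(H, X) = -3 (y(H, X) = 2 - 5 = -3)
R(W, S) = -27 (R(W, S) = -24 - 3 = -27)
(R(-73, 156) + 34488)/(-11868 + v(-60)) = (-27 + 34488)/(-11868 - 219) = 34461/(-12087) = 34461*(-1/12087) = -3829/1343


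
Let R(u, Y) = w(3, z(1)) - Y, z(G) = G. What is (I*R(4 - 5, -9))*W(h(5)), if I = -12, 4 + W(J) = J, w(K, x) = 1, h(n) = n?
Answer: -120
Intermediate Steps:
W(J) = -4 + J
R(u, Y) = 1 - Y
(I*R(4 - 5, -9))*W(h(5)) = (-12*(1 - 1*(-9)))*(-4 + 5) = -12*(1 + 9)*1 = -12*10*1 = -120*1 = -120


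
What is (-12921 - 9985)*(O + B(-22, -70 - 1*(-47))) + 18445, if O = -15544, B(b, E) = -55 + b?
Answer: 357833071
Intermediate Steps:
(-12921 - 9985)*(O + B(-22, -70 - 1*(-47))) + 18445 = (-12921 - 9985)*(-15544 + (-55 - 22)) + 18445 = -22906*(-15544 - 77) + 18445 = -22906*(-15621) + 18445 = 357814626 + 18445 = 357833071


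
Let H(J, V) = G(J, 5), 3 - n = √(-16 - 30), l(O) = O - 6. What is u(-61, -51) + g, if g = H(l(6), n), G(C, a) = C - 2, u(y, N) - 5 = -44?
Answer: -41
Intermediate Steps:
u(y, N) = -39 (u(y, N) = 5 - 44 = -39)
l(O) = -6 + O
G(C, a) = -2 + C
n = 3 - I*√46 (n = 3 - √(-16 - 30) = 3 - √(-46) = 3 - I*√46 ≈ 3.0 - 6.7823*I)
H(J, V) = -2 + J
g = -2 (g = -2 + (-6 + 6) = -2 + 0 = -2)
u(-61, -51) + g = -39 - 2 = -41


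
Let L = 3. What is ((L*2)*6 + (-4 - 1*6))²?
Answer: 676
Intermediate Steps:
((L*2)*6 + (-4 - 1*6))² = ((3*2)*6 + (-4 - 1*6))² = (6*6 + (-4 - 6))² = (36 - 10)² = 26² = 676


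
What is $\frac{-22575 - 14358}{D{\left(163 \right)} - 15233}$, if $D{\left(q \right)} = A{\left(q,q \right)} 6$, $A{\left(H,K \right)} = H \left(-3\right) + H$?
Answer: $\frac{36933}{17189} \approx 2.1486$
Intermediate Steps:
$A{\left(H,K \right)} = - 2 H$ ($A{\left(H,K \right)} = - 3 H + H = - 2 H$)
$D{\left(q \right)} = - 12 q$ ($D{\left(q \right)} = - 2 q 6 = - 12 q$)
$\frac{-22575 - 14358}{D{\left(163 \right)} - 15233} = \frac{-22575 - 14358}{\left(-12\right) 163 - 15233} = - \frac{36933}{-1956 - 15233} = - \frac{36933}{-17189} = \left(-36933\right) \left(- \frac{1}{17189}\right) = \frac{36933}{17189}$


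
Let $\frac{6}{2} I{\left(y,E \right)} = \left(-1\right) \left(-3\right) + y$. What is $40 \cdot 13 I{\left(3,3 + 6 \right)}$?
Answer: $1040$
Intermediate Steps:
$I{\left(y,E \right)} = 1 + \frac{y}{3}$ ($I{\left(y,E \right)} = \frac{\left(-1\right) \left(-3\right) + y}{3} = \frac{3 + y}{3} = 1 + \frac{y}{3}$)
$40 \cdot 13 I{\left(3,3 + 6 \right)} = 40 \cdot 13 \left(1 + \frac{1}{3} \cdot 3\right) = 520 \left(1 + 1\right) = 520 \cdot 2 = 1040$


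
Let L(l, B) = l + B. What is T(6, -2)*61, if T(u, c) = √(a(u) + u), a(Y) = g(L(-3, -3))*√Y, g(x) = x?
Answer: 61*√(6 - 6*√6) ≈ 179.89*I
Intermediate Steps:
L(l, B) = B + l
a(Y) = -6*√Y (a(Y) = (-3 - 3)*√Y = -6*√Y)
T(u, c) = √(u - 6*√u) (T(u, c) = √(-6*√u + u) = √(u - 6*√u))
T(6, -2)*61 = √(6 - 6*√6)*61 = 61*√(6 - 6*√6)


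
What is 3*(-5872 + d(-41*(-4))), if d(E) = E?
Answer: -17124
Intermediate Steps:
3*(-5872 + d(-41*(-4))) = 3*(-5872 - 41*(-4)) = 3*(-5872 + 164) = 3*(-5708) = -17124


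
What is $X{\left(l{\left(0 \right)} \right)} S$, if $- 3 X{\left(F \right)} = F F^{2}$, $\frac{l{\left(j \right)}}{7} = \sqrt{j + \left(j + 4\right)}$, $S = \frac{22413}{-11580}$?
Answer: $\frac{5125106}{2895} \approx 1770.3$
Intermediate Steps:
$S = - \frac{7471}{3860}$ ($S = 22413 \left(- \frac{1}{11580}\right) = - \frac{7471}{3860} \approx -1.9355$)
$l{\left(j \right)} = 7 \sqrt{4 + 2 j}$ ($l{\left(j \right)} = 7 \sqrt{j + \left(j + 4\right)} = 7 \sqrt{j + \left(4 + j\right)} = 7 \sqrt{4 + 2 j}$)
$X{\left(F \right)} = - \frac{F^{3}}{3}$ ($X{\left(F \right)} = - \frac{F F^{2}}{3} = - \frac{F^{3}}{3}$)
$X{\left(l{\left(0 \right)} \right)} S = - \frac{\left(7 \sqrt{4 + 2 \cdot 0}\right)^{3}}{3} \left(- \frac{7471}{3860}\right) = - \frac{\left(7 \sqrt{4 + 0}\right)^{3}}{3} \left(- \frac{7471}{3860}\right) = - \frac{\left(7 \sqrt{4}\right)^{3}}{3} \left(- \frac{7471}{3860}\right) = - \frac{\left(7 \cdot 2\right)^{3}}{3} \left(- \frac{7471}{3860}\right) = - \frac{14^{3}}{3} \left(- \frac{7471}{3860}\right) = \left(- \frac{1}{3}\right) 2744 \left(- \frac{7471}{3860}\right) = \left(- \frac{2744}{3}\right) \left(- \frac{7471}{3860}\right) = \frac{5125106}{2895}$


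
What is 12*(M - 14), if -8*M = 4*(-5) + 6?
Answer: -147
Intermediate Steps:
M = 7/4 (M = -(4*(-5) + 6)/8 = -(-20 + 6)/8 = -⅛*(-14) = 7/4 ≈ 1.7500)
12*(M - 14) = 12*(7/4 - 14) = 12*(-49/4) = -147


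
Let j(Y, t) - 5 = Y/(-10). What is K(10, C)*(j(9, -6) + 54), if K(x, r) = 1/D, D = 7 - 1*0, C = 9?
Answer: 83/10 ≈ 8.3000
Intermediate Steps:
j(Y, t) = 5 - Y/10 (j(Y, t) = 5 + Y/(-10) = 5 + Y*(-⅒) = 5 - Y/10)
D = 7 (D = 7 + 0 = 7)
K(x, r) = ⅐ (K(x, r) = 1/7 = ⅐)
K(10, C)*(j(9, -6) + 54) = ((5 - ⅒*9) + 54)/7 = ((5 - 9/10) + 54)/7 = (41/10 + 54)/7 = (⅐)*(581/10) = 83/10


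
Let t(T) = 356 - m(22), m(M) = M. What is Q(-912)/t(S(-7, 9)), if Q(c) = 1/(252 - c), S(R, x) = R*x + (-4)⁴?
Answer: 1/388776 ≈ 2.5722e-6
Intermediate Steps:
S(R, x) = 256 + R*x (S(R, x) = R*x + 256 = 256 + R*x)
t(T) = 334 (t(T) = 356 - 1*22 = 356 - 22 = 334)
Q(-912)/t(S(-7, 9)) = -1/(-252 - 912)/334 = -1/(-1164)*(1/334) = -1*(-1/1164)*(1/334) = (1/1164)*(1/334) = 1/388776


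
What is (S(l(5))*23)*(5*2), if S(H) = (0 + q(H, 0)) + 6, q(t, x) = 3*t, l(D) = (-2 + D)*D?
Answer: 11730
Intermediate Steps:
l(D) = D*(-2 + D)
S(H) = 6 + 3*H (S(H) = (0 + 3*H) + 6 = 3*H + 6 = 6 + 3*H)
(S(l(5))*23)*(5*2) = ((6 + 3*(5*(-2 + 5)))*23)*(5*2) = ((6 + 3*(5*3))*23)*10 = ((6 + 3*15)*23)*10 = ((6 + 45)*23)*10 = (51*23)*10 = 1173*10 = 11730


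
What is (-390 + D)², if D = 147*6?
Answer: 242064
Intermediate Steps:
D = 882
(-390 + D)² = (-390 + 882)² = 492² = 242064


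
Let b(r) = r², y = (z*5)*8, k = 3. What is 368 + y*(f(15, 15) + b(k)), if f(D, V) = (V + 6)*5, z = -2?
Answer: -8752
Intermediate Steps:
f(D, V) = 30 + 5*V (f(D, V) = (6 + V)*5 = 30 + 5*V)
y = -80 (y = -2*5*8 = -10*8 = -80)
368 + y*(f(15, 15) + b(k)) = 368 - 80*((30 + 5*15) + 3²) = 368 - 80*((30 + 75) + 9) = 368 - 80*(105 + 9) = 368 - 80*114 = 368 - 9120 = -8752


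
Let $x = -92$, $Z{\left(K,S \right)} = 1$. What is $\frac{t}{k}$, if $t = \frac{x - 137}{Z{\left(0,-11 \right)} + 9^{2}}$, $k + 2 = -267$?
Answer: $\frac{229}{22058} \approx 0.010382$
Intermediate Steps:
$k = -269$ ($k = -2 - 267 = -269$)
$t = - \frac{229}{82}$ ($t = \frac{-92 - 137}{1 + 9^{2}} = - \frac{229}{1 + 81} = - \frac{229}{82} \approx -2.7927$)
$\frac{t}{k} = - \frac{229}{82 \left(-269\right)} = \left(- \frac{229}{82}\right) \left(- \frac{1}{269}\right) = \frac{229}{22058}$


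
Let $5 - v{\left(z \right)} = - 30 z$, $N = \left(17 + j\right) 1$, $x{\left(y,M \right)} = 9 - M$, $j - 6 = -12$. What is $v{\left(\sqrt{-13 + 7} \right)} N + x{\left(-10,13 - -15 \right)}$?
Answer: $36 + 330 i \sqrt{6} \approx 36.0 + 808.33 i$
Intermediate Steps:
$j = -6$ ($j = 6 - 12 = -6$)
$N = 11$ ($N = \left(17 - 6\right) 1 = 11 \cdot 1 = 11$)
$v{\left(z \right)} = 5 + 30 z$ ($v{\left(z \right)} = 5 - - 30 z = 5 + 30 z$)
$v{\left(\sqrt{-13 + 7} \right)} N + x{\left(-10,13 - -15 \right)} = \left(5 + 30 \sqrt{-13 + 7}\right) 11 + \left(9 - \left(13 - -15\right)\right) = \left(5 + 30 \sqrt{-6}\right) 11 + \left(9 - \left(13 + 15\right)\right) = \left(5 + 30 i \sqrt{6}\right) 11 + \left(9 - 28\right) = \left(55 + 330 i \sqrt{6}\right) - 19 = 36 + 330 i \sqrt{6}$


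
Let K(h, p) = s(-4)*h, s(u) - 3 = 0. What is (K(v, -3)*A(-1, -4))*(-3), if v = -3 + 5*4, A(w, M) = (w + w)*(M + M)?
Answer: -2448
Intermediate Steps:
s(u) = 3 (s(u) = 3 + 0 = 3)
A(w, M) = 4*M*w (A(w, M) = (2*w)*(2*M) = 4*M*w)
v = 17 (v = -3 + 20 = 17)
K(h, p) = 3*h
(K(v, -3)*A(-1, -4))*(-3) = ((3*17)*(4*(-4)*(-1)))*(-3) = (51*16)*(-3) = 816*(-3) = -2448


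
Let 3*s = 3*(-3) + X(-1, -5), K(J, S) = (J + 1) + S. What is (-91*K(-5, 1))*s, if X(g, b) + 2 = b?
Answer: -1456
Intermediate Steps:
K(J, S) = 1 + J + S (K(J, S) = (1 + J) + S = 1 + J + S)
X(g, b) = -2 + b
s = -16/3 (s = (3*(-3) + (-2 - 5))/3 = (-9 - 7)/3 = (⅓)*(-16) = -16/3 ≈ -5.3333)
(-91*K(-5, 1))*s = -91*(1 - 5 + 1)*(-16/3) = -91*(-3)*(-16/3) = 273*(-16/3) = -1456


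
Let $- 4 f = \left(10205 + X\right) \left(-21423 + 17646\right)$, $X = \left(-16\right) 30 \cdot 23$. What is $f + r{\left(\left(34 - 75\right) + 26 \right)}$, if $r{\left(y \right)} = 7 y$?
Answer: $- \frac{3154215}{4} \approx -7.8855 \cdot 10^{5}$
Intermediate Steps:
$X = -11040$ ($X = \left(-480\right) 23 = -11040$)
$f = - \frac{3153795}{4}$ ($f = - \frac{\left(10205 - 11040\right) \left(-21423 + 17646\right)}{4} = - \frac{\left(-835\right) \left(-3777\right)}{4} = \left(- \frac{1}{4}\right) 3153795 = - \frac{3153795}{4} \approx -7.8845 \cdot 10^{5}$)
$f + r{\left(\left(34 - 75\right) + 26 \right)} = - \frac{3153795}{4} + 7 \left(\left(34 - 75\right) + 26\right) = - \frac{3153795}{4} + 7 \left(-41 + 26\right) = - \frac{3153795}{4} + 7 \left(-15\right) = - \frac{3153795}{4} - 105 = - \frac{3154215}{4}$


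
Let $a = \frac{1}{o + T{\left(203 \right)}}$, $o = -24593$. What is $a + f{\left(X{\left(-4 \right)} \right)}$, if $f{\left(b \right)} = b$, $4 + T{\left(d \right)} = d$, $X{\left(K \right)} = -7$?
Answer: $- \frac{170759}{24394} \approx -7.0$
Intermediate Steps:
$T{\left(d \right)} = -4 + d$
$a = - \frac{1}{24394}$ ($a = \frac{1}{-24593 + \left(-4 + 203\right)} = \frac{1}{-24593 + 199} = \frac{1}{-24394} = - \frac{1}{24394} \approx -4.0994 \cdot 10^{-5}$)
$a + f{\left(X{\left(-4 \right)} \right)} = - \frac{1}{24394} - 7 = - \frac{170759}{24394}$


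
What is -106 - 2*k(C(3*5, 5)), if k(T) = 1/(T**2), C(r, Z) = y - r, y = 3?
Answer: -7633/72 ≈ -106.01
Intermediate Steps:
C(r, Z) = 3 - r
k(T) = T**(-2)
-106 - 2*k(C(3*5, 5)) = -106 - 2/(3 - 3*5)**2 = -106 - 2/(3 - 1*15)**2 = -106 - 2/(3 - 15)**2 = -106 - 2/(-12)**2 = -106 - 2*1/144 = -106 - 1/72 = -7633/72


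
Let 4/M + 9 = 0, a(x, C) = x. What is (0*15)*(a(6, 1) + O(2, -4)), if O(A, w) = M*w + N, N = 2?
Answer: 0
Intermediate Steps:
M = -4/9 (M = 4/(-9 + 0) = 4/(-9) = 4*(-⅑) = -4/9 ≈ -0.44444)
O(A, w) = 2 - 4*w/9 (O(A, w) = -4*w/9 + 2 = 2 - 4*w/9)
(0*15)*(a(6, 1) + O(2, -4)) = (0*15)*(6 + (2 - 4/9*(-4))) = 0*(6 + (2 + 16/9)) = 0*(6 + 34/9) = 0*(88/9) = 0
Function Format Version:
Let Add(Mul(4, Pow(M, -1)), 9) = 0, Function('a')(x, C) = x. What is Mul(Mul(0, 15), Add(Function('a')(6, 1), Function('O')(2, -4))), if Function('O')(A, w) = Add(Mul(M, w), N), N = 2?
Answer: 0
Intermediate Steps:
M = Rational(-4, 9) (M = Mul(4, Pow(Add(-9, 0), -1)) = Mul(4, Pow(-9, -1)) = Mul(4, Rational(-1, 9)) = Rational(-4, 9) ≈ -0.44444)
Function('O')(A, w) = Add(2, Mul(Rational(-4, 9), w)) (Function('O')(A, w) = Add(Mul(Rational(-4, 9), w), 2) = Add(2, Mul(Rational(-4, 9), w)))
Mul(Mul(0, 15), Add(Function('a')(6, 1), Function('O')(2, -4))) = Mul(Mul(0, 15), Add(6, Add(2, Mul(Rational(-4, 9), -4)))) = Mul(0, Add(6, Add(2, Rational(16, 9)))) = Mul(0, Add(6, Rational(34, 9))) = Mul(0, Rational(88, 9)) = 0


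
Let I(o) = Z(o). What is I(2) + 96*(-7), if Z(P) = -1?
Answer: -673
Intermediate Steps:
I(o) = -1
I(2) + 96*(-7) = -1 + 96*(-7) = -1 - 672 = -673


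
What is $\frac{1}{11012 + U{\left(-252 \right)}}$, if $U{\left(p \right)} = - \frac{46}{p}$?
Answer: $\frac{126}{1387535} \approx 9.0808 \cdot 10^{-5}$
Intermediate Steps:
$\frac{1}{11012 + U{\left(-252 \right)}} = \frac{1}{11012 - \frac{46}{-252}} = \frac{1}{11012 - - \frac{23}{126}} = \frac{1}{11012 + \frac{23}{126}} = \frac{1}{\frac{1387535}{126}} = \frac{126}{1387535}$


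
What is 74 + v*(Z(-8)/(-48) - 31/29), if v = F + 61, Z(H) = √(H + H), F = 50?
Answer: -1295/29 - 37*I/4 ≈ -44.655 - 9.25*I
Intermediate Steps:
Z(H) = √2*√H (Z(H) = √(2*H) = √2*√H)
v = 111 (v = 50 + 61 = 111)
74 + v*(Z(-8)/(-48) - 31/29) = 74 + 111*((√2*√(-8))/(-48) - 31/29) = 74 + 111*((√2*(2*I*√2))*(-1/48) - 31*1/29) = 74 + 111*((4*I)*(-1/48) - 31/29) = 74 + 111*(-I/12 - 31/29) = 74 + 111*(-31/29 - I/12) = 74 + (-3441/29 - 37*I/4) = -1295/29 - 37*I/4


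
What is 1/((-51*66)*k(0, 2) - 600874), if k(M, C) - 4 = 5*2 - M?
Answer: -1/647998 ≈ -1.5432e-6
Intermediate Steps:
k(M, C) = 14 - M (k(M, C) = 4 + (5*2 - M) = 4 + (10 - M) = 14 - M)
1/((-51*66)*k(0, 2) - 600874) = 1/((-51*66)*(14 - 1*0) - 600874) = 1/(-3366*(14 + 0) - 600874) = 1/(-3366*14 - 600874) = 1/(-47124 - 600874) = 1/(-647998) = -1/647998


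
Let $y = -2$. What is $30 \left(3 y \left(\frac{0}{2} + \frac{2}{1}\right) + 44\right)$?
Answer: $960$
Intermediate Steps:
$30 \left(3 y \left(\frac{0}{2} + \frac{2}{1}\right) + 44\right) = 30 \left(3 \left(-2\right) \left(\frac{0}{2} + \frac{2}{1}\right) + 44\right) = 30 \left(- 6 \left(0 \cdot \frac{1}{2} + 2 \cdot 1\right) + 44\right) = 30 \left(- 6 \left(0 + 2\right) + 44\right) = 30 \left(\left(-6\right) 2 + 44\right) = 30 \left(-12 + 44\right) = 30 \cdot 32 = 960$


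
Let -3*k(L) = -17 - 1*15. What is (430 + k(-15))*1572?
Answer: 692728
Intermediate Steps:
k(L) = 32/3 (k(L) = -(-17 - 1*15)/3 = -(-17 - 15)/3 = -⅓*(-32) = 32/3)
(430 + k(-15))*1572 = (430 + 32/3)*1572 = (1322/3)*1572 = 692728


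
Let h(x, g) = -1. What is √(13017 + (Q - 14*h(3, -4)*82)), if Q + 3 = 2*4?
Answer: √14170 ≈ 119.04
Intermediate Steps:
Q = 5 (Q = -3 + 2*4 = -3 + 8 = 5)
√(13017 + (Q - 14*h(3, -4)*82)) = √(13017 + (5 - 14*(-1)*82)) = √(13017 + (5 + 14*82)) = √(13017 + (5 + 1148)) = √(13017 + 1153) = √14170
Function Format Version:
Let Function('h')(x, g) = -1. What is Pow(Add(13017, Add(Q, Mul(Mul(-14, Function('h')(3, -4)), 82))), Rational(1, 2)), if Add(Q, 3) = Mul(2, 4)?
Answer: Pow(14170, Rational(1, 2)) ≈ 119.04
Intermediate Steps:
Q = 5 (Q = Add(-3, Mul(2, 4)) = Add(-3, 8) = 5)
Pow(Add(13017, Add(Q, Mul(Mul(-14, Function('h')(3, -4)), 82))), Rational(1, 2)) = Pow(Add(13017, Add(5, Mul(Mul(-14, -1), 82))), Rational(1, 2)) = Pow(Add(13017, Add(5, Mul(14, 82))), Rational(1, 2)) = Pow(Add(13017, Add(5, 1148)), Rational(1, 2)) = Pow(Add(13017, 1153), Rational(1, 2)) = Pow(14170, Rational(1, 2))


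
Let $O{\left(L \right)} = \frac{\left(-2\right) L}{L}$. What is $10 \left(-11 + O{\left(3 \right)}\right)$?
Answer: $-130$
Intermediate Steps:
$O{\left(L \right)} = -2$
$10 \left(-11 + O{\left(3 \right)}\right) = 10 \left(-11 - 2\right) = 10 \left(-13\right) = -130$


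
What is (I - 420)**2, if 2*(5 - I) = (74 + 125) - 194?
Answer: 697225/4 ≈ 1.7431e+5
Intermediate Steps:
I = 5/2 (I = 5 - ((74 + 125) - 194)/2 = 5 - (199 - 194)/2 = 5 - 1/2*5 = 5 - 5/2 = 5/2 ≈ 2.5000)
(I - 420)**2 = (5/2 - 420)**2 = (-835/2)**2 = 697225/4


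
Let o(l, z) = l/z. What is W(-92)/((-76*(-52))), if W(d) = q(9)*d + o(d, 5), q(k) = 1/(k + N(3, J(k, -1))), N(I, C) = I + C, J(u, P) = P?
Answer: -92/13585 ≈ -0.0067722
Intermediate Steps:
N(I, C) = C + I
q(k) = 1/(2 + k) (q(k) = 1/(k + (-1 + 3)) = 1/(k + 2) = 1/(2 + k))
W(d) = 16*d/55 (W(d) = d/(2 + 9) + d/5 = d/11 + d*(1/5) = d/11 + d/5 = 16*d/55)
W(-92)/((-76*(-52))) = ((16/55)*(-92))/((-76*(-52))) = -1472/55/3952 = -1472/55*1/3952 = -92/13585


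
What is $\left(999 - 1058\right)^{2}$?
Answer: $3481$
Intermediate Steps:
$\left(999 - 1058\right)^{2} = \left(-59\right)^{2} = 3481$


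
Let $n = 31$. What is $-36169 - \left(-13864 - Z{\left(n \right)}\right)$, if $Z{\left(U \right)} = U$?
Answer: $-22274$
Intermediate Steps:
$-36169 - \left(-13864 - Z{\left(n \right)}\right) = -36169 - \left(-13864 - 31\right) = -36169 - -13895 = -36169 + 13895 = -22274$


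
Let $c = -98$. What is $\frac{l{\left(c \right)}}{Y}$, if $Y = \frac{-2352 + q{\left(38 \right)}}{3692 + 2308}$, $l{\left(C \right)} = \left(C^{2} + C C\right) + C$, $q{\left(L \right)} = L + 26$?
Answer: $- \frac{551250}{11} \approx -50114.0$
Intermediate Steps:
$q{\left(L \right)} = 26 + L$
$l{\left(C \right)} = C + 2 C^{2}$ ($l{\left(C \right)} = \left(C^{2} + C^{2}\right) + C = 2 C^{2} + C = C + 2 C^{2}$)
$Y = - \frac{143}{375}$ ($Y = \frac{-2352 + \left(26 + 38\right)}{3692 + 2308} = \frac{-2352 + 64}{6000} = \left(-2288\right) \frac{1}{6000} = - \frac{143}{375} \approx -0.38133$)
$\frac{l{\left(c \right)}}{Y} = \frac{\left(-98\right) \left(1 + 2 \left(-98\right)\right)}{- \frac{143}{375}} = - 98 \left(1 - 196\right) \left(- \frac{375}{143}\right) = \left(-98\right) \left(-195\right) \left(- \frac{375}{143}\right) = 19110 \left(- \frac{375}{143}\right) = - \frac{551250}{11}$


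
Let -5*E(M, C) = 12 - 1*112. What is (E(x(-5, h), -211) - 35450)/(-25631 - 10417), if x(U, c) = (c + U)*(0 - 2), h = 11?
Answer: 5905/6008 ≈ 0.98286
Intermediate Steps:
x(U, c) = -2*U - 2*c (x(U, c) = (U + c)*(-2) = -2*U - 2*c)
E(M, C) = 20 (E(M, C) = -(12 - 1*112)/5 = -(12 - 112)/5 = -⅕*(-100) = 20)
(E(x(-5, h), -211) - 35450)/(-25631 - 10417) = (20 - 35450)/(-25631 - 10417) = -35430/(-36048) = -35430*(-1/36048) = 5905/6008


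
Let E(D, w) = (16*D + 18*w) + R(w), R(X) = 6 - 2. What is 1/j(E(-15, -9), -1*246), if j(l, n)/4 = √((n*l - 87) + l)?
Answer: √97423/389692 ≈ 0.00080096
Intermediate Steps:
R(X) = 4
E(D, w) = 4 + 16*D + 18*w (E(D, w) = (16*D + 18*w) + 4 = 4 + 16*D + 18*w)
j(l, n) = 4*√(-87 + l + l*n) (j(l, n) = 4*√((n*l - 87) + l) = 4*√((l*n - 87) + l) = 4*√((-87 + l*n) + l) = 4*√(-87 + l + l*n))
1/j(E(-15, -9), -1*246) = 1/(4*√(-87 + (4 + 16*(-15) + 18*(-9)) + (4 + 16*(-15) + 18*(-9))*(-1*246))) = 1/(4*√(-87 + (4 - 240 - 162) + (4 - 240 - 162)*(-246))) = 1/(4*√(-87 - 398 - 398*(-246))) = 1/(4*√(-87 - 398 + 97908)) = 1/(4*√97423) = √97423/389692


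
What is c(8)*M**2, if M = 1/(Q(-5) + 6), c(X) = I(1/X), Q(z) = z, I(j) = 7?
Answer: 7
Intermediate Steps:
c(X) = 7
M = 1 (M = 1/(-5 + 6) = 1/1 = 1)
c(8)*M**2 = 7*1**2 = 7*1 = 7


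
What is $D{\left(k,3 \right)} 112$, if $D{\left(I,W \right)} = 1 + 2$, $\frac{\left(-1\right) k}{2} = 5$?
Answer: $336$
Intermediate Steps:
$k = -10$ ($k = \left(-2\right) 5 = -10$)
$D{\left(I,W \right)} = 3$
$D{\left(k,3 \right)} 112 = 3 \cdot 112 = 336$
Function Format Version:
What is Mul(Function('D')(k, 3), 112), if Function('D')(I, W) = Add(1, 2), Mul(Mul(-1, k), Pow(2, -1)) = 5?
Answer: 336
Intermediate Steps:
k = -10 (k = Mul(-2, 5) = -10)
Function('D')(I, W) = 3
Mul(Function('D')(k, 3), 112) = Mul(3, 112) = 336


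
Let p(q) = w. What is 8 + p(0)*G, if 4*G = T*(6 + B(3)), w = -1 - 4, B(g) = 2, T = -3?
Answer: 38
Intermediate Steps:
w = -5
p(q) = -5
G = -6 (G = (-3*(6 + 2))/4 = (-3*8)/4 = (¼)*(-24) = -6)
8 + p(0)*G = 8 - 5*(-6) = 8 + 30 = 38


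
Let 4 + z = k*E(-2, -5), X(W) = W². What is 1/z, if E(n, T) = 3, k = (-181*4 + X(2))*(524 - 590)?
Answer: 1/142556 ≈ 7.0148e-6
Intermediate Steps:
k = 47520 (k = (-181*4 + 2²)*(524 - 590) = (-724 + 4)*(-66) = -720*(-66) = 47520)
z = 142556 (z = -4 + 47520*3 = -4 + 142560 = 142556)
1/z = 1/142556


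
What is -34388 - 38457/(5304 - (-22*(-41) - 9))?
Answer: -151723925/4411 ≈ -34397.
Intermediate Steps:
-34388 - 38457/(5304 - (-22*(-41) - 9)) = -34388 - 38457/(5304 - (902 - 9)) = -34388 - 38457/(5304 - 1*893) = -34388 - 38457/(5304 - 893) = -34388 - 38457/4411 = -151723925/4411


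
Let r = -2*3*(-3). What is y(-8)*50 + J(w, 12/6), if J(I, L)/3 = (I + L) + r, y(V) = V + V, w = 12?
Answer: -704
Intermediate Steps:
r = 18 (r = -6*(-3) = 18)
y(V) = 2*V
J(I, L) = 54 + 3*I + 3*L (J(I, L) = 3*((I + L) + 18) = 3*(18 + I + L) = 54 + 3*I + 3*L)
y(-8)*50 + J(w, 12/6) = (2*(-8))*50 + (54 + 3*12 + 3*(12/6)) = -16*50 + (54 + 36 + 3*(12*(⅙))) = -800 + (54 + 36 + 3*2) = -800 + (54 + 36 + 6) = -800 + 96 = -704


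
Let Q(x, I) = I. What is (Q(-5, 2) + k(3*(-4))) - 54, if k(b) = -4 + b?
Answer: -68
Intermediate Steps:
(Q(-5, 2) + k(3*(-4))) - 54 = (2 + (-4 + 3*(-4))) - 54 = (2 + (-4 - 12)) - 54 = (2 - 16) - 54 = -14 - 54 = -68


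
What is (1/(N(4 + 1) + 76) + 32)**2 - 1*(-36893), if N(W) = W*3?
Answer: 313996502/8281 ≈ 37918.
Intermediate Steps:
N(W) = 3*W
(1/(N(4 + 1) + 76) + 32)**2 - 1*(-36893) = (1/(3*(4 + 1) + 76) + 32)**2 - 1*(-36893) = (1/(3*5 + 76) + 32)**2 + 36893 = (1/(15 + 76) + 32)**2 + 36893 = (1/91 + 32)**2 + 36893 = (2913/91)**2 + 36893 = 8485569/8281 + 36893 = 313996502/8281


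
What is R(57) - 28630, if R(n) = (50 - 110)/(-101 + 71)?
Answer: -28628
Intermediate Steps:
R(n) = 2 (R(n) = -60/(-30) = -60*(-1/30) = 2)
R(57) - 28630 = 2 - 28630 = -28628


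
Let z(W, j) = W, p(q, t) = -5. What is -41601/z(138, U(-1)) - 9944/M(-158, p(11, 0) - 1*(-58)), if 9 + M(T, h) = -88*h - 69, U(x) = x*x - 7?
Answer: -32649945/109066 ≈ -299.36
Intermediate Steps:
U(x) = -7 + x² (U(x) = x² - 7 = -7 + x²)
M(T, h) = -78 - 88*h (M(T, h) = -9 + (-88*h - 69) = -9 + (-69 - 88*h) = -78 - 88*h)
-41601/z(138, U(-1)) - 9944/M(-158, p(11, 0) - 1*(-58)) = -41601/138 - 9944/(-78 - 88*(-5 - 1*(-58))) = -41601*1/138 - 9944/(-78 - 88*(-5 + 58)) = -13867/46 - 9944/(-78 - 88*53) = -13867/46 - 9944/(-78 - 4664) = -13867/46 - 9944/(-4742) = -13867/46 - 9944*(-1/4742) = -13867/46 + 4972/2371 = -32649945/109066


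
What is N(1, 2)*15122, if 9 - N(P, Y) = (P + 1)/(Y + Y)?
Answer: 128537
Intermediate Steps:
N(P, Y) = 9 - (1 + P)/(2*Y) (N(P, Y) = 9 - (P + 1)/(Y + Y) = 9 - (1 + P)/(2*Y))
N(1, 2)*15122 = ((1/2)*(-1 - 1*1 + 18*2)/2)*15122 = ((1/2)*(1/2)*(-1 - 1 + 36))*15122 = ((1/2)*(1/2)*34)*15122 = (17/2)*15122 = 128537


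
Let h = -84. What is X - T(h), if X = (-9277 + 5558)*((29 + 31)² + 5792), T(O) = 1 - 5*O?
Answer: -34929269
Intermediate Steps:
X = -34928848 (X = -3719*(60² + 5792) = -3719*(3600 + 5792) = -3719*9392 = -34928848)
X - T(h) = -34928848 - (1 - 5*(-84)) = -34928848 - (1 + 420) = -34928848 - 1*421 = -34928848 - 421 = -34929269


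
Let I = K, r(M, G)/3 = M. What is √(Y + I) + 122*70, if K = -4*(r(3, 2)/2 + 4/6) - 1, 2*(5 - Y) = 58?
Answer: 8540 + I*√411/3 ≈ 8540.0 + 6.7577*I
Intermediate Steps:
Y = -24 (Y = 5 - ½*58 = 5 - 29 = -24)
r(M, G) = 3*M
K = -65/3 (K = -4*((3*3)/2 + 4/6) - 1 = -4*(9*(½) + 4*(⅙)) - 1 = -4*(9/2 + ⅔) - 1 = -4*31/6 - 1 = -62/3 - 1 = -65/3 ≈ -21.667)
I = -65/3 ≈ -21.667
√(Y + I) + 122*70 = √(-24 - 65/3) + 122*70 = √(-137/3) + 8540 = I*√411/3 + 8540 = 8540 + I*√411/3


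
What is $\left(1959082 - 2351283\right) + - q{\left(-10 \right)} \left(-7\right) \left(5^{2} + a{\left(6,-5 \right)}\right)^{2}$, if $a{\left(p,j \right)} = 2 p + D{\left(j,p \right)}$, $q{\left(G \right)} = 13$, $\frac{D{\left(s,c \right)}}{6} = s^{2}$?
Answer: $2789978$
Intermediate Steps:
$D{\left(s,c \right)} = 6 s^{2}$
$a{\left(p,j \right)} = 2 p + 6 j^{2}$
$\left(1959082 - 2351283\right) + - q{\left(-10 \right)} \left(-7\right) \left(5^{2} + a{\left(6,-5 \right)}\right)^{2} = \left(1959082 - 2351283\right) + \left(-1\right) 13 \left(-7\right) \left(5^{2} + \left(2 \cdot 6 + 6 \left(-5\right)^{2}\right)\right)^{2} = -392201 + \left(-13\right) \left(-7\right) \left(25 + \left(12 + 6 \cdot 25\right)\right)^{2} = -392201 + 91 \left(25 + \left(12 + 150\right)\right)^{2} = -392201 + 91 \left(25 + 162\right)^{2} = -392201 + 91 \cdot 187^{2} = -392201 + 91 \cdot 34969 = -392201 + 3182179 = 2789978$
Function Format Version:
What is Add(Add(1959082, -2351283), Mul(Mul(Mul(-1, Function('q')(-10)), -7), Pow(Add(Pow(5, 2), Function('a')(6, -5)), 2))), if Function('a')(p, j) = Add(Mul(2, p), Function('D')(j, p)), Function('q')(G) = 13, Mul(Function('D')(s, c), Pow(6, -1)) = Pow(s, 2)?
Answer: 2789978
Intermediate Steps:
Function('D')(s, c) = Mul(6, Pow(s, 2))
Function('a')(p, j) = Add(Mul(2, p), Mul(6, Pow(j, 2)))
Add(Add(1959082, -2351283), Mul(Mul(Mul(-1, Function('q')(-10)), -7), Pow(Add(Pow(5, 2), Function('a')(6, -5)), 2))) = Add(Add(1959082, -2351283), Mul(Mul(Mul(-1, 13), -7), Pow(Add(Pow(5, 2), Add(Mul(2, 6), Mul(6, Pow(-5, 2)))), 2))) = Add(-392201, Mul(Mul(-13, -7), Pow(Add(25, Add(12, Mul(6, 25))), 2))) = Add(-392201, Mul(91, Pow(Add(25, Add(12, 150)), 2))) = Add(-392201, Mul(91, Pow(Add(25, 162), 2))) = Add(-392201, Mul(91, Pow(187, 2))) = Add(-392201, Mul(91, 34969)) = Add(-392201, 3182179) = 2789978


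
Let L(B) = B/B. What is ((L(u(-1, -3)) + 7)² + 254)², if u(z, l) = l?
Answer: 101124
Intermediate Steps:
L(B) = 1
((L(u(-1, -3)) + 7)² + 254)² = ((1 + 7)² + 254)² = (8² + 254)² = (64 + 254)² = 318² = 101124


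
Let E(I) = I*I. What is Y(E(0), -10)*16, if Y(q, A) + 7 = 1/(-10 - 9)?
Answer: -2144/19 ≈ -112.84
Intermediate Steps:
E(I) = I**2
Y(q, A) = -134/19 (Y(q, A) = -7 + 1/(-10 - 9) = -7 + 1/(-19) = -7 - 1/19 = -134/19)
Y(E(0), -10)*16 = -134/19*16 = -2144/19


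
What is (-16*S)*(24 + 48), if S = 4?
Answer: -4608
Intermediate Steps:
(-16*S)*(24 + 48) = (-16*4)*(24 + 48) = -64*72 = -4608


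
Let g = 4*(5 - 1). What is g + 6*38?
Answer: 244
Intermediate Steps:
g = 16 (g = 4*4 = 16)
g + 6*38 = 16 + 6*38 = 16 + 228 = 244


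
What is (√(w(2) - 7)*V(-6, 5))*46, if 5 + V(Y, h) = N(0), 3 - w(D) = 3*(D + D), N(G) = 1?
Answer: -736*I ≈ -736.0*I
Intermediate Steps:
w(D) = 3 - 6*D (w(D) = 3 - 3*(D + D) = 3 - 3*2*D = 3 - 6*D)
V(Y, h) = -4 (V(Y, h) = -5 + 1 = -4)
(√(w(2) - 7)*V(-6, 5))*46 = (√((3 - 6*2) - 7)*(-4))*46 = (√((3 - 12) - 7)*(-4))*46 = (√(-9 - 7)*(-4))*46 = (√(-16)*(-4))*46 = ((4*I)*(-4))*46 = -16*I*46 = -736*I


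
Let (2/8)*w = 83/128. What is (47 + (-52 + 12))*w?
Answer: 581/32 ≈ 18.156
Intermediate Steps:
w = 83/32 (w = 4*(83/128) = 83/32 ≈ 2.5938)
(47 + (-52 + 12))*w = (47 + (-52 + 12))*(83/32) = (47 - 40)*(83/32) = 7*(83/32) = 581/32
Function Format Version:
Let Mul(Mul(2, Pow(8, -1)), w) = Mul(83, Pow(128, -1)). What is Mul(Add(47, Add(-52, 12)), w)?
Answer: Rational(581, 32) ≈ 18.156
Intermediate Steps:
w = Rational(83, 32) (w = Mul(4, Mul(83, Pow(128, -1))) = Mul(4, Mul(83, Rational(1, 128))) = Mul(4, Rational(83, 128)) = Rational(83, 32) ≈ 2.5938)
Mul(Add(47, Add(-52, 12)), w) = Mul(Add(47, Add(-52, 12)), Rational(83, 32)) = Mul(Add(47, -40), Rational(83, 32)) = Mul(7, Rational(83, 32)) = Rational(581, 32)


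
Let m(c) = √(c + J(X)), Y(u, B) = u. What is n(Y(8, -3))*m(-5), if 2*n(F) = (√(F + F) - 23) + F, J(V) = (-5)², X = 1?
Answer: -11*√5 ≈ -24.597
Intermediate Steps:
J(V) = 25
m(c) = √(25 + c) (m(c) = √(c + 25) = √(25 + c))
n(F) = -23/2 + F/2 + √2*√F/2 (n(F) = ((√(F + F) - 23) + F)/2 = ((√(2*F) - 23) + F)/2 = ((√2*√F - 23) + F)/2 = ((-23 + √2*√F) + F)/2 = (-23 + F + √2*√F)/2 = -23/2 + F/2 + √2*√F/2)
n(Y(8, -3))*m(-5) = (-23/2 + (½)*8 + √2*√8/2)*√(25 - 5) = (-23/2 + 4 + √2*(2*√2)/2)*√20 = (-23/2 + 4 + 2)*(2*√5) = -11*√5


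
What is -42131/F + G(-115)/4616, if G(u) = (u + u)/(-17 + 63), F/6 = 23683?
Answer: -97593593/327962184 ≈ -0.29758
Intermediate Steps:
F = 142098 (F = 6*23683 = 142098)
G(u) = u/23 (G(u) = (2*u)/46 = (2*u)*(1/46) = u/23)
-42131/F + G(-115)/4616 = -42131/142098 + ((1/23)*(-115))/4616 = -42131*1/142098 - 5*1/4616 = -42131/142098 - 5/4616 = -97593593/327962184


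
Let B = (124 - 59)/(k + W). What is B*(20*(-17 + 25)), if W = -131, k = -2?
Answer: -10400/133 ≈ -78.195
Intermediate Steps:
B = -65/133 (B = (124 - 59)/(-2 - 131) = 65/(-133) = 65*(-1/133) = -65/133 ≈ -0.48872)
B*(20*(-17 + 25)) = -1300*(-17 + 25)/133 = -1300*8/133 = -65/133*160 = -10400/133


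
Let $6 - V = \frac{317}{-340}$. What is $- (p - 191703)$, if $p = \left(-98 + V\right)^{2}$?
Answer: $\frac{21202159431}{115600} \approx 1.8341 \cdot 10^{5}$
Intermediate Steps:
$V = \frac{2357}{340}$ ($V = 6 - \frac{317}{-340} = 6 - 317 \left(- \frac{1}{340}\right) = 6 - - \frac{317}{340} = 6 + \frac{317}{340} = \frac{2357}{340} \approx 6.9324$)
$p = \frac{958707369}{115600}$ ($p = \left(-98 + \frac{2357}{340}\right)^{2} = \left(- \frac{30963}{340}\right)^{2} = \frac{958707369}{115600} \approx 8293.3$)
$- (p - 191703) = - (\frac{958707369}{115600} - 191703) = \left(-1\right) \left(- \frac{21202159431}{115600}\right) = \frac{21202159431}{115600}$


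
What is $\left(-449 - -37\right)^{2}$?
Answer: $169744$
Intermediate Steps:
$\left(-449 - -37\right)^{2} = \left(-449 + \left(45 - 8\right)\right)^{2} = \left(-449 + 37\right)^{2} = \left(-412\right)^{2} = 169744$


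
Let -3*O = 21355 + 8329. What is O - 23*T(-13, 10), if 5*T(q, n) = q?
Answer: -147523/15 ≈ -9834.9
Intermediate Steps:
O = -29684/3 (O = -(21355 + 8329)/3 = -⅓*29684 = -29684/3 ≈ -9894.7)
T(q, n) = q/5
O - 23*T(-13, 10) = -29684/3 - 23*(⅕)*(-13) = -29684/3 - 23*(-13)/5 = -29684/3 - 1*(-299/5) = -29684/3 + 299/5 = -147523/15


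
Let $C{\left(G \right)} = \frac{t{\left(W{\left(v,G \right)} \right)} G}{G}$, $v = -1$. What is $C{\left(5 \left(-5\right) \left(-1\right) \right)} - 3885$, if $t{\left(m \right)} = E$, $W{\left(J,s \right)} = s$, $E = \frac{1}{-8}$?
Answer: $- \frac{31081}{8} \approx -3885.1$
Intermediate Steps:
$E = - \frac{1}{8} \approx -0.125$
$t{\left(m \right)} = - \frac{1}{8}$
$C{\left(G \right)} = - \frac{1}{8}$ ($C{\left(G \right)} = \frac{\left(- \frac{1}{8}\right) G}{G} = - \frac{1}{8}$)
$C{\left(5 \left(-5\right) \left(-1\right) \right)} - 3885 = - \frac{1}{8} - 3885 = - \frac{31081}{8}$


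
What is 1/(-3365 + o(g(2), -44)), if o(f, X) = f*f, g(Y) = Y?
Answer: -1/3361 ≈ -0.00029753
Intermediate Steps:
o(f, X) = f**2
1/(-3365 + o(g(2), -44)) = 1/(-3365 + 2**2) = 1/(-3365 + 4) = 1/(-3361) = -1/3361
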